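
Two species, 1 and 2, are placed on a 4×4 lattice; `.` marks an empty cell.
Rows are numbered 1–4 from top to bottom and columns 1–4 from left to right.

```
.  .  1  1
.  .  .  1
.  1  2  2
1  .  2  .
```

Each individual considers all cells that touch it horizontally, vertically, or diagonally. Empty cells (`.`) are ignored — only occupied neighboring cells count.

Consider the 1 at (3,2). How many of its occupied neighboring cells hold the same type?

Occupied neighbors of (3,2): (3,3)=2, (4,1)=1, (4,3)=2.
Same type (1): 1 of 3.

1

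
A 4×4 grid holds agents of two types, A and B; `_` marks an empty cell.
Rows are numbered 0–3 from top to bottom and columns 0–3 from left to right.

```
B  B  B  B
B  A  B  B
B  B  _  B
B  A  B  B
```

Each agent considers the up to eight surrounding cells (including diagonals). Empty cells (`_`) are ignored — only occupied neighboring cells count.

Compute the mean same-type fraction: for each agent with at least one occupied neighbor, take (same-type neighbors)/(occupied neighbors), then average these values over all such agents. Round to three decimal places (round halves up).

0.710

Row 0: (0,0)B 2/3 · (0,1)B 4/5 · (0,2)B 4/5 · (0,3)B 3/3
Row 1: (1,0)B 4/5 · (1,1)A 0/7 · (1,2)B 6/7 · (1,3)B 4/4
Row 2: (2,0)B 3/5 · (2,1)B 5/7 · (2,3)B 4/4
Row 3: (3,0)B 2/3 · (3,1)A 0/4 · (3,2)B 3/4 · (3,3)B 2/2
Sum over 15 agents: 2/3 + 4/5 + 4/5 + 3/3 + 4/5 + 0/7 + 6/7 + 4/4 + 3/5 + 5/7 + 4/4 + 2/3 + 0/4 + 3/4 + 2/2 = 895/84; mean = 895/84 ÷ 15 = 179/252 = 0.710317… → 0.710.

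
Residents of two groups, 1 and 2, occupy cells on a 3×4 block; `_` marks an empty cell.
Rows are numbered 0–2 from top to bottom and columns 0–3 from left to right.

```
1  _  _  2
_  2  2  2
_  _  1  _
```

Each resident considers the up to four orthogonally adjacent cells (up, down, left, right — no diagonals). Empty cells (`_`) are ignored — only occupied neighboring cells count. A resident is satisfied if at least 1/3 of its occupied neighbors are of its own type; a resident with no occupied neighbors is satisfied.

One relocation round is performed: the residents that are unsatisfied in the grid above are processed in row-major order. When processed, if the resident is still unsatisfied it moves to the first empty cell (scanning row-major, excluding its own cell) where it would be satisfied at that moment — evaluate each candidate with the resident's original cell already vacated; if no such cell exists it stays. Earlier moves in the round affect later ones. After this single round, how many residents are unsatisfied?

Initially unsatisfied (in order): (2,2).
  (2,2) → (0,1).
Resulting grid:
1 1 _ 2
_ 2 2 2
_ _ _ _
All satisfied now.

0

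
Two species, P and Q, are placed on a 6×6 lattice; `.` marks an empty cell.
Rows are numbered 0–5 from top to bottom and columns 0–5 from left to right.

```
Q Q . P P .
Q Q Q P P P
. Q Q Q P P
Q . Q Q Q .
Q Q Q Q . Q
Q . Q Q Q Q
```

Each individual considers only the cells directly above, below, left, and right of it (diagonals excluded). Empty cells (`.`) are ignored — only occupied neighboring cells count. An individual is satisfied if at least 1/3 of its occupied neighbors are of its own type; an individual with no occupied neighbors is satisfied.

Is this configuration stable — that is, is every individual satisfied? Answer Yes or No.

Yes

(0,0)Q 2/2 ok
(0,1)Q 2/2 ok
(0,3)P 2/2 ok
(0,4)P 2/2 ok
(1,0)Q 2/2 ok
(1,1)Q 4/4 ok
(1,2)Q 2/3 ok
(1,3)P 2/4 ok
(1,4)P 4/4 ok
(1,5)P 2/2 ok
(2,1)Q 2/2 ok
(2,2)Q 4/4 ok
(2,3)Q 2/4 ok
(2,4)P 2/4 ok
(2,5)P 2/2 ok
(3,0)Q 1/1 ok
(3,2)Q 3/3 ok
(3,3)Q 4/4 ok
(3,4)Q 1/2 ok
(4,0)Q 3/3 ok
(4,1)Q 2/2 ok
(4,2)Q 4/4 ok
(4,3)Q 3/3 ok
(4,5)Q 1/1 ok
(5,0)Q 1/1 ok
(5,2)Q 2/2 ok
(5,3)Q 3/3 ok
(5,4)Q 2/2 ok
(5,5)Q 2/2 ok
All meet the threshold, so the configuration is stable.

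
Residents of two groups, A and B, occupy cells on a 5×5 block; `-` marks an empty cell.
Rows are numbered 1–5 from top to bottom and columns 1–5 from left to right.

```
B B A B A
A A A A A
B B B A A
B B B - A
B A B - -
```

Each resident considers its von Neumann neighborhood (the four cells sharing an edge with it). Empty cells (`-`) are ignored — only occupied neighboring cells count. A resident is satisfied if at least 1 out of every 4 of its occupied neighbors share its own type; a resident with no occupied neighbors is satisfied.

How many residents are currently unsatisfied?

2

Row 1: (1,1)B 1/2 satisfied · (1,2)B 1/3 satisfied · (1,3)A 1/3 satisfied · (1,4)B 0/3 not · (1,5)A 1/2 satisfied
Row 2: (2,1)A 1/3 satisfied · (2,2)A 2/4 satisfied · (2,3)A 3/4 satisfied · (2,4)A 3/4 satisfied · (2,5)A 3/3 satisfied
Row 3: (3,1)B 2/3 satisfied · (3,2)B 3/4 satisfied · (3,3)B 2/4 satisfied · (3,4)A 2/3 satisfied · (3,5)A 3/3 satisfied
Row 4: (4,1)B 3/3 satisfied · (4,2)B 3/4 satisfied · (4,3)B 3/3 satisfied · (4,5)A 1/1 satisfied
Row 5: (5,1)B 1/2 satisfied · (5,2)A 0/3 not · (5,3)B 1/2 satisfied
Unsatisfied: (1,4), (5,2) — 2 in total.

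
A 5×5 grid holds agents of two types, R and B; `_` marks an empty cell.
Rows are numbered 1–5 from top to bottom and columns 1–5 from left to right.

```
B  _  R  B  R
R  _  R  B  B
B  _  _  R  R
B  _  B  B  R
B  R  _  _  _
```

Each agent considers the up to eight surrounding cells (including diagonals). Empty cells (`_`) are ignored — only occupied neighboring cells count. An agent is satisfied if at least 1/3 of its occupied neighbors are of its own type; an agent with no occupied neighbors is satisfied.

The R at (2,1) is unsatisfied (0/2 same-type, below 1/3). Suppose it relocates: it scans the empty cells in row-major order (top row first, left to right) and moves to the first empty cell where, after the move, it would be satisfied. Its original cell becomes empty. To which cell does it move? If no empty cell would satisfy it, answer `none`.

Vacating (2,1). Empty cells in order:
  (1,2): 2/3 same-type → satisfied — stop here.

(1,2)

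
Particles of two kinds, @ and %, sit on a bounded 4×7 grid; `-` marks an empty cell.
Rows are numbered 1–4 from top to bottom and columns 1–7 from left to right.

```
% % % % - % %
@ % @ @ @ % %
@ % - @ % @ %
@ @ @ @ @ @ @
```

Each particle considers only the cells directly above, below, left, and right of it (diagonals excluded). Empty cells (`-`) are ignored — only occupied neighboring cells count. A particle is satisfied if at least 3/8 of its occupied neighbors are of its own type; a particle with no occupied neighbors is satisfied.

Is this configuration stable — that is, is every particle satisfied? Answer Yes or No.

Row 1: (1,1)% 1/2 satisfied · (1,2)% 3/3 satisfied · (1,3)% 2/3 satisfied · (1,4)% 1/2 satisfied · (1,6)% 2/2 satisfied · (1,7)% 2/2 satisfied
Row 2: (2,1)@ 1/3 not · (2,2)% 2/4 satisfied · (2,3)@ 1/3 not · (2,4)@ 3/4 satisfied · (2,5)@ 1/3 not · (2,6)% 2/4 satisfied · (2,7)% 3/3 satisfied
Row 3: (3,1)@ 2/3 satisfied · (3,2)% 1/3 not · (3,4)@ 2/3 satisfied · (3,5)% 0/4 not · (3,6)@ 1/4 not · (3,7)% 1/3 not
Row 4: (4,1)@ 2/2 satisfied · (4,2)@ 2/3 satisfied · (4,3)@ 2/2 satisfied · (4,4)@ 3/3 satisfied · (4,5)@ 2/3 satisfied · (4,6)@ 3/3 satisfied · (4,7)@ 1/2 satisfied
For instance (2,1) has only 1/3 same-type neighbors, below 3/8.

No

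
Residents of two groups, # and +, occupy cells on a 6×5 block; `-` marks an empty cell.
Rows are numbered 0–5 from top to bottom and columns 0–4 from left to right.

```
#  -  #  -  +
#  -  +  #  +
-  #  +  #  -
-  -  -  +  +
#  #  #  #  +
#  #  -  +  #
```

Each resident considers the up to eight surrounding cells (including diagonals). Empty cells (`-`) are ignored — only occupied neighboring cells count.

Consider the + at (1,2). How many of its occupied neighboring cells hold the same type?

1

Occupied neighbors of (1,2): (0,2)=#, (1,3)=#, (2,1)=#, (2,2)=+, (2,3)=#.
Same type (+): 1 of 5.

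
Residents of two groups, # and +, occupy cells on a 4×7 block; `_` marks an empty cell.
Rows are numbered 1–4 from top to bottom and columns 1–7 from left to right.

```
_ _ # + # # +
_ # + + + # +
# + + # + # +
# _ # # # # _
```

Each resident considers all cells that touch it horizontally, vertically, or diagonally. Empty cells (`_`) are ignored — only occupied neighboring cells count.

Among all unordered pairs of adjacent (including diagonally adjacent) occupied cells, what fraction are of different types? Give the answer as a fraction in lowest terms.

5/9

Scan each occupied cell's neighbors to the right and below (and the two forward diagonals) so each pair is counted once.
Row 1: #(1,3)–+(1,4)≠ #(1,3)–+(2,3)≠ #(1,3)–+(2,4)≠ #(1,3)–#(2,2)= +(1,4)–#(1,5)≠ +(1,4)–+(2,4)= +(1,4)–+(2,5)= +(1,4)–+(2,3)= #(1,5)–#(1,6)= #(1,5)–+(2,5)≠ #(1,5)–#(2,6)= #(1,5)–+(2,4)≠ #(1,6)–+(1,7)≠ #(1,6)–#(2,6)= #(1,6)–+(2,7)≠ #(1,6)–+(2,5)≠ +(1,7)–+(2,7)= +(1,7)–#(2,6)≠  → 10/18 unlike.
Row 2: #(2,2)–+(2,3)≠ #(2,2)–+(3,2)≠ #(2,2)–+(3,3)≠ #(2,2)–#(3,1)= +(2,3)–+(2,4)= +(2,3)–+(3,3)= +(2,3)–#(3,4)≠ +(2,3)–+(3,2)= +(2,4)–+(2,5)= +(2,4)–#(3,4)≠ +(2,4)–+(3,5)= +(2,4)–+(3,3)= +(2,5)–#(2,6)≠ +(2,5)–+(3,5)= +(2,5)–#(3,6)≠ +(2,5)–#(3,4)≠ #(2,6)–+(2,7)≠ #(2,6)–#(3,6)= #(2,6)–+(3,7)≠ #(2,6)–+(3,5)≠ +(2,7)–+(3,7)= +(2,7)–#(3,6)≠  → 12/22 unlike.
Row 3: #(3,1)–+(3,2)≠ #(3,1)–#(4,1)= +(3,2)–+(3,3)= +(3,2)–#(4,3)≠ +(3,2)–#(4,1)≠ +(3,3)–#(3,4)≠ +(3,3)–#(4,3)≠ +(3,3)–#(4,4)≠ #(3,4)–+(3,5)≠ #(3,4)–#(4,4)= #(3,4)–#(4,5)= #(3,4)–#(4,3)= +(3,5)–#(3,6)≠ +(3,5)–#(4,5)≠ +(3,5)–#(4,6)≠ +(3,5)–#(4,4)≠ #(3,6)–+(3,7)≠ #(3,6)–#(4,6)= #(3,6)–#(4,5)= +(3,7)–#(4,6)≠  → 13/20 unlike.
Row 4: #(4,3)–#(4,4)= #(4,4)–#(4,5)= #(4,5)–#(4,6)=  → 0/3 unlike.
Total adjacent occupied pairs: 63; unlike-type pairs: 35.
35/63 reduces to 5/9.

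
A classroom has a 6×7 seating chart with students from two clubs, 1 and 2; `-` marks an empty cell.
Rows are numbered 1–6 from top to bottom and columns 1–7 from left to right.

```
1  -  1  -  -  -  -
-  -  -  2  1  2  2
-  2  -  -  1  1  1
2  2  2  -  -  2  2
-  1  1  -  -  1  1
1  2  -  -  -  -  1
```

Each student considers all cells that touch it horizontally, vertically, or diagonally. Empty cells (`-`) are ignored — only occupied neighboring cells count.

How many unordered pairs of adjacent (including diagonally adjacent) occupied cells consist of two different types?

Scan each occupied cell's neighbors to the right and below (and the two forward diagonals) so each pair is counted once.
From row 1: 1 unlike of 1 pairs (running 1/1).
From row 2: 8 unlike of 11 pairs (running 9/12).
From row 3: 5 unlike of 10 pairs (running 14/22).
From row 4: 9 unlike of 12 pairs (running 23/34).
From row 5: 2 unlike of 7 pairs (running 25/41).
From row 6: 1 unlike of 1 pairs (running 26/42).
Total adjacent occupied pairs: 42; unlike-type pairs: 26.

26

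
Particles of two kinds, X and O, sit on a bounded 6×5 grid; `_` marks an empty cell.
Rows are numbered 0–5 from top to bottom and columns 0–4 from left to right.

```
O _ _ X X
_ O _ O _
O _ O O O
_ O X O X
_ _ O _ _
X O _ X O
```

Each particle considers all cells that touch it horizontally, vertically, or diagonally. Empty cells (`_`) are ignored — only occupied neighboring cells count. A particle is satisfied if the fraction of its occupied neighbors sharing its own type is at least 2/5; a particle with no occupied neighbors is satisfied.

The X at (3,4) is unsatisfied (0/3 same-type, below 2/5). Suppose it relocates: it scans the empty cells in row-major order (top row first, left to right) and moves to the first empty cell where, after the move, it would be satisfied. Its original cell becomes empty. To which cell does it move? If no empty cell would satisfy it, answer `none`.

Vacating (3,4). Empty cells in order:
  (0,1): 0/2 same-type → still unsatisfied.
  (0,2): 1/3 same-type → still unsatisfied.
  (1,0): 0/3 same-type → still unsatisfied.
  (1,2): 1/5 same-type → still unsatisfied.
  (1,4): 2/5 same-type → satisfied — stop here.

(1,4)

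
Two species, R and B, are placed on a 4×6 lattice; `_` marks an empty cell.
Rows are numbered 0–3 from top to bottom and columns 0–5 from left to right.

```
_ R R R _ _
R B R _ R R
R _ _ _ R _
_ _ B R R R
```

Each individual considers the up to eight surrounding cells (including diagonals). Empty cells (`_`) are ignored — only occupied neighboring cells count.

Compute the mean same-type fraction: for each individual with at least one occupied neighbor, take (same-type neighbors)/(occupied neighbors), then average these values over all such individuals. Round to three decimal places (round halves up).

Row 0: (0,1)R 3/4 · (0,2)R 3/4 · (0,3)R 3/3
Row 1: (1,0)R 2/3 · (1,1)B 0/5 · (1,2)R 3/4 · (1,4)R 3/3 · (1,5)R 2/2
Row 2: (2,0)R 1/2 · (2,4)R 5/5
Row 3: (3,2)B 0/1 · (3,3)R 2/3 · (3,4)R 3/3 · (3,5)R 2/2
Sum over 14 individuals: 3/4 + 3/4 + 3/3 + 2/3 + 0/5 + 3/4 + 3/3 + 2/2 + 1/2 + 5/5 + 0/1 + 2/3 + 3/3 + 2/2 = 121/12; mean = 121/12 ÷ 14 = 121/168 = 0.720238… → 0.720.

0.720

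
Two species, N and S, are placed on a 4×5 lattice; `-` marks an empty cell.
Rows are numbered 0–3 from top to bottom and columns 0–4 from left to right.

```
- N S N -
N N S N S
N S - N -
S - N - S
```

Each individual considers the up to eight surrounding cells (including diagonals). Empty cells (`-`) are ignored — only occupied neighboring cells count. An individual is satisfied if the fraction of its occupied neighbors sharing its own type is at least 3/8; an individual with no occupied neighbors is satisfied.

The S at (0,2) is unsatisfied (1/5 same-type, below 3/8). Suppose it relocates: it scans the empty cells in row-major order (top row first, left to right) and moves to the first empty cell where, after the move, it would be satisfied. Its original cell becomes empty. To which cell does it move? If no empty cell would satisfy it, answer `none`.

Vacating (0,2). Empty cells in order:
  (0,0): 0/3 same-type → still unsatisfied.
  (0,4): 1/3 same-type → still unsatisfied.
  (2,2): 2/6 same-type → still unsatisfied.
  (2,4): 2/4 same-type → satisfied — stop here.

(2,4)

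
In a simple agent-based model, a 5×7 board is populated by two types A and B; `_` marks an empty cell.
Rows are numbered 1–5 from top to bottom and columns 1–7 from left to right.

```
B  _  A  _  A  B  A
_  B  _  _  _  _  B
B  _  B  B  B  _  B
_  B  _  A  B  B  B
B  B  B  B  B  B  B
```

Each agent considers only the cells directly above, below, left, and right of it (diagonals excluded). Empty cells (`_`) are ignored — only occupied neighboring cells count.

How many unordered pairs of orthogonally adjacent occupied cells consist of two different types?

Scan each occupied cell's neighbors to the right and below so each pair is counted once.
From row 1: 3 unlike of 3 pairs (running 3/3).
From row 2: 0 unlike of 1 pairs (running 3/4).
From row 3: 1 unlike of 5 pairs (running 4/9).
From row 4: 2 unlike of 8 pairs (running 6/17).
From row 5: 0 unlike of 6 pairs (running 6/23).
Total adjacent occupied pairs: 23; unlike-type pairs: 6.

6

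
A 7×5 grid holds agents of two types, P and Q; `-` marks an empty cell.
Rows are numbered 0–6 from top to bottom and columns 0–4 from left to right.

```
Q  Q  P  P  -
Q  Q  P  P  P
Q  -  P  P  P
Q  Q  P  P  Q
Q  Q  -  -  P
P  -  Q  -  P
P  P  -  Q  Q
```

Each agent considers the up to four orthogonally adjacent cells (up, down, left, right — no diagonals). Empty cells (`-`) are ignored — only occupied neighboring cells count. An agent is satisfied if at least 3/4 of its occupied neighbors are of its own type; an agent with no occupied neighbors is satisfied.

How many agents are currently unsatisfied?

13

Row 0: (0,0)Q 2/2 satisfied · (0,1)Q 2/3 not · (0,2)P 2/3 not · (0,3)P 2/2 satisfied
Row 1: (1,0)Q 3/3 satisfied · (1,1)Q 2/3 not · (1,2)P 3/4 satisfied · (1,3)P 4/4 satisfied · (1,4)P 2/2 satisfied
Row 2: (2,0)Q 2/2 satisfied · (2,2)P 3/3 satisfied · (2,3)P 4/4 satisfied · (2,4)P 2/3 not
Row 3: (3,0)Q 3/3 satisfied · (3,1)Q 2/3 not · (3,2)P 2/3 not · (3,3)P 2/3 not · (3,4)Q 0/3 not
Row 4: (4,0)Q 2/3 not · (4,1)Q 2/2 satisfied · (4,4)P 1/2 not
Row 5: (5,0)P 1/2 not · (5,2)Q 0/0 satisfied · (5,4)P 1/2 not
Row 6: (6,0)P 2/2 satisfied · (6,1)P 1/1 satisfied · (6,3)Q 1/1 satisfied · (6,4)Q 1/2 not
Unsatisfied: (0,1), (0,2), (1,1), (2,4), (3,1), (3,2), (3,3), (3,4), (4,0), (4,4), (5,0), (5,4), (6,4) — 13 in total.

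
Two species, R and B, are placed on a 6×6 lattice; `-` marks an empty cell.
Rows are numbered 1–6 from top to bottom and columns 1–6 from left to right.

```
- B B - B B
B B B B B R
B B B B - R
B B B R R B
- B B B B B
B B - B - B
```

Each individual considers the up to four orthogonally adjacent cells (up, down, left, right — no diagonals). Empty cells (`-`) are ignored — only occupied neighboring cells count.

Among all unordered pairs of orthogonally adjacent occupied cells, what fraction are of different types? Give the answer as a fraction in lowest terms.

Scan each occupied cell's neighbors to the right and below so each pair is counted once.
From row 1: 1 unlike of 6 pairs (running 1/6).
From row 2: 1 unlike of 10 pairs (running 2/16).
From row 3: 2 unlike of 8 pairs (running 4/24).
From row 4: 4 unlike of 10 pairs (running 8/34).
From row 5: 0 unlike of 7 pairs (running 8/41).
From row 6: 0 unlike of 1 pairs (running 8/42).
Total adjacent occupied pairs: 42; unlike-type pairs: 8.
8/42 reduces to 4/21.

4/21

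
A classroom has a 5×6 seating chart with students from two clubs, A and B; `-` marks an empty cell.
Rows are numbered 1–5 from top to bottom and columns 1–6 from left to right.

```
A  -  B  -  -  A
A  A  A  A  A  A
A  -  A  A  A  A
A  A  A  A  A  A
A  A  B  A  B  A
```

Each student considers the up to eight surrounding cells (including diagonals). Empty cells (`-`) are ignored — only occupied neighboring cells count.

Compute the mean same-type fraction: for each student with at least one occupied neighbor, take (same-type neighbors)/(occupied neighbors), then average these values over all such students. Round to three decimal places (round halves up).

0.795

(1,1)A 2/2
(1,3)B 0/3
(1,6)A 2/2
(2,1)A 3/3
(2,2)A 5/6
(2,3)A 4/5
(2,4)A 5/6
(2,5)A 6/6
(2,6)A 4/4
(3,1)A 4/4
(3,3)A 7/7
(3,4)A 8/8
(3,5)A 8/8
(3,6)A 5/5
(4,1)A 4/4
(4,2)A 6/7
(4,3)A 6/7
(4,4)A 6/8
(4,5)A 7/8
(4,6)A 4/5
(5,1)A 3/3
(5,2)A 4/5
(5,3)B 0/5
(5,4)A 3/5
(5,5)B 0/5
(5,6)A 2/3
Sum over 26 students: 2/2 + 0/3 + 2/2 + 3/3 + 5/6 + 4/5 + 5/6 + 6/6 + 4/4 + 4/4 + 7/7 + 8/8 + 8/8 + 5/5 + 4/4 + 6/7 + 6/7 + 6/8 + 7/8 + 4/5 + 3/3 + 4/5 + 0/5 + 3/5 + 0/5 + 2/3 = 3473/168; mean = 3473/168 ÷ 26 = 3473/4368 = 0.795100… → 0.795.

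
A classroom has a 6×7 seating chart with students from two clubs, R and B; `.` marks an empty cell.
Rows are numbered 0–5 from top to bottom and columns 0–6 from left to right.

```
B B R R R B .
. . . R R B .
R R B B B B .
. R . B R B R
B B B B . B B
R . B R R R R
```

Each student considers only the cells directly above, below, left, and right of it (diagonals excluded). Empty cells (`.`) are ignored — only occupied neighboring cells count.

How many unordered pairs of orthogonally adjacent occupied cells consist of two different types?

Scan each occupied cell's neighbors to the right and below so each pair is counted once.
Row 0: B(0,0)–B(0,1)= B(0,1)–R(0,2)≠ R(0,2)–R(0,3)= R(0,3)–R(0,4)= R(0,3)–R(1,3)= R(0,4)–B(0,5)≠ R(0,4)–R(1,4)= B(0,5)–B(1,5)=  → 2/8 unlike.
Row 1: R(1,3)–R(1,4)= R(1,3)–B(2,3)≠ R(1,4)–B(1,5)≠ R(1,4)–B(2,4)≠ B(1,5)–B(2,5)=  → 3/5 unlike.
Row 2: R(2,0)–R(2,1)= R(2,1)–B(2,2)≠ R(2,1)–R(3,1)= B(2,2)–B(2,3)= B(2,3)–B(2,4)= B(2,3)–B(3,3)= B(2,4)–B(2,5)= B(2,4)–R(3,4)≠ B(2,5)–B(3,5)=  → 2/9 unlike.
Row 3: R(3,1)–B(4,1)≠ B(3,3)–R(3,4)≠ B(3,3)–B(4,3)= R(3,4)–B(3,5)≠ B(3,5)–R(3,6)≠ B(3,5)–B(4,5)= R(3,6)–B(4,6)≠  → 5/7 unlike.
Row 4: B(4,0)–B(4,1)= B(4,0)–R(5,0)≠ B(4,1)–B(4,2)= B(4,2)–B(4,3)= B(4,2)–B(5,2)= B(4,3)–R(5,3)≠ B(4,5)–B(4,6)= B(4,5)–R(5,5)≠ B(4,6)–R(5,6)≠  → 4/9 unlike.
Row 5: B(5,2)–R(5,3)≠ R(5,3)–R(5,4)= R(5,4)–R(5,5)= R(5,5)–R(5,6)=  → 1/4 unlike.
Total adjacent occupied pairs: 42; unlike-type pairs: 17.

17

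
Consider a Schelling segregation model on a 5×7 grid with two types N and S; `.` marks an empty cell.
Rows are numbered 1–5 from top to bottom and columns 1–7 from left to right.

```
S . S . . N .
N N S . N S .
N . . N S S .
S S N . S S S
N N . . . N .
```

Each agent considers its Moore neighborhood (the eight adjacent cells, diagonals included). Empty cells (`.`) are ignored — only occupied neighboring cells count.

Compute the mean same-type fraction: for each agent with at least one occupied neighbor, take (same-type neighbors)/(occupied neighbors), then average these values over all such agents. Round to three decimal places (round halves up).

(1,1)S 0/2
(1,3)S 1/2
(1,6)N 1/2
(2,1)N 2/3
(2,2)N 2/5
(2,3)S 1/3
(2,5)N 2/5
(2,6)S 2/4
(3,1)N 2/4
(3,4)N 2/5
(3,5)S 4/6
(3,6)S 5/6
(4,1)S 1/4
(4,2)S 1/5
(4,3)N 2/3
(4,5)S 3/5
(4,6)S 4/5
(4,7)S 2/3
(5,1)N 1/3
(5,2)N 2/4
(5,6)N 0/3
Sum over 21 agents: 0/2 + 1/2 + 1/2 + 2/3 + 2/5 + 1/3 + 2/5 + 2/4 + 2/4 + 2/5 + 4/6 + 5/6 + 1/4 + 1/5 + 2/3 + 3/5 + 4/5 + 2/3 + 1/3 + 2/4 + 0/3 = 583/60; mean = 583/60 ÷ 21 = 583/1260 = 0.462698… → 0.463.

0.463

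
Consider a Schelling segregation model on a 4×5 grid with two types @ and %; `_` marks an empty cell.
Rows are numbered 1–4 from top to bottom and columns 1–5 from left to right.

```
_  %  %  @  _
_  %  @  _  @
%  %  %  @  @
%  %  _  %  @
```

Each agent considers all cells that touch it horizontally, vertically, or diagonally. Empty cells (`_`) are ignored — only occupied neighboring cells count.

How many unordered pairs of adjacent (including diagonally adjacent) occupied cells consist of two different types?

Scan each occupied cell's neighbors to the right and below (and the two forward diagonals) so each pair is counted once.
Row 1: %(1,2)–%(1,3)= %(1,2)–%(2,2)= %(1,2)–@(2,3)≠ %(1,3)–@(1,4)≠ %(1,3)–@(2,3)≠ %(1,3)–%(2,2)= @(1,4)–@(2,5)= @(1,4)–@(2,3)=  → 3/8 unlike.
Row 2: %(2,2)–@(2,3)≠ %(2,2)–%(3,2)= %(2,2)–%(3,3)= %(2,2)–%(3,1)= @(2,3)–%(3,3)≠ @(2,3)–@(3,4)= @(2,3)–%(3,2)≠ @(2,5)–@(3,5)= @(2,5)–@(3,4)=  → 3/9 unlike.
Row 3: %(3,1)–%(3,2)= %(3,1)–%(4,1)= %(3,1)–%(4,2)= %(3,2)–%(3,3)= %(3,2)–%(4,2)= %(3,2)–%(4,1)= %(3,3)–@(3,4)≠ %(3,3)–%(4,4)= %(3,3)–%(4,2)= @(3,4)–@(3,5)= @(3,4)–%(4,4)≠ @(3,4)–@(4,5)= @(3,5)–@(4,5)= @(3,5)–%(4,4)≠  → 3/14 unlike.
Row 4: %(4,1)–%(4,2)= %(4,4)–@(4,5)≠  → 1/2 unlike.
Total adjacent occupied pairs: 33; unlike-type pairs: 10.

10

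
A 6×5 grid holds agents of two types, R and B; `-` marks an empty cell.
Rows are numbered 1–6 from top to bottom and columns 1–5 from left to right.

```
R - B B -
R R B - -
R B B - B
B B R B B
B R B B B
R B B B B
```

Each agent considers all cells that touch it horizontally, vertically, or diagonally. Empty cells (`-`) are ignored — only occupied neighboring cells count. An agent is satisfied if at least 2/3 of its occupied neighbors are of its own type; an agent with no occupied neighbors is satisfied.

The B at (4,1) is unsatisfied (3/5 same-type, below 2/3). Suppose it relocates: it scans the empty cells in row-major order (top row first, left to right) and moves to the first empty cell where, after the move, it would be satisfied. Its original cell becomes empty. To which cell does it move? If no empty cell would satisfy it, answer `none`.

(1,5)

Vacating (4,1). Empty cells in order:
  (1,2): 2/5 same-type → still unsatisfied.
  (1,5): 1/1 same-type → satisfied — stop here.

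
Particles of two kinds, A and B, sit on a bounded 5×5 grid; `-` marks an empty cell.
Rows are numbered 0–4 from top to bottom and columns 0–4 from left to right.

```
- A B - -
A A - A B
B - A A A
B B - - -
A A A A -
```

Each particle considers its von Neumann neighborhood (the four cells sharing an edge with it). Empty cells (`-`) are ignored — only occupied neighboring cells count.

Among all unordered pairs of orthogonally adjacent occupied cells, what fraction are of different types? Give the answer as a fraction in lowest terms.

3/8

Scan each occupied cell's neighbors to the right and below so each pair is counted once.
From row 0: 1 unlike of 2 pairs (running 1/2).
From row 1: 3 unlike of 5 pairs (running 4/7).
From row 2: 0 unlike of 3 pairs (running 4/10).
From row 3: 2 unlike of 3 pairs (running 6/13).
From row 4: 0 unlike of 3 pairs (running 6/16).
Total adjacent occupied pairs: 16; unlike-type pairs: 6.
6/16 reduces to 3/8.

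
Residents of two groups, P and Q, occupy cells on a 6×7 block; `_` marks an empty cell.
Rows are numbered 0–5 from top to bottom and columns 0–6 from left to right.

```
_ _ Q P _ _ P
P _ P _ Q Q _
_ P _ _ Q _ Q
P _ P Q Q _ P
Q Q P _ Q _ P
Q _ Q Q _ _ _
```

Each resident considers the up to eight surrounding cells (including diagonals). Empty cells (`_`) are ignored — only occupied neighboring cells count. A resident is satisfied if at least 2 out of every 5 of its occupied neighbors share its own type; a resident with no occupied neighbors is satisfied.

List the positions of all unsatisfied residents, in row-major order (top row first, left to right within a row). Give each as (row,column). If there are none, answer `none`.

(0,2), (0,3), (0,6), (3,0), (4,2)

(0,2)Q 0/2 ✗
(0,3)P 1/3 ✗
(0,6)P 0/1 ✗
(1,0)P 1/1 ✓
(1,2)P 2/3 ✓
(1,4)Q 2/3 ✓
(1,5)Q 3/4 ✓
(2,1)P 4/4 ✓
(2,4)Q 4/4 ✓
(2,6)Q 1/2 ✓
(3,0)P 1/3 ✗
(3,2)P 2/4 ✓
(3,3)Q 3/5 ✓
(3,4)Q 3/3 ✓
(3,6)P 1/2 ✓
(4,0)Q 2/3 ✓
(4,1)Q 3/6 ✓
(4,2)P 1/5 ✗
(4,4)Q 3/3 ✓
(4,6)P 1/1 ✓
(5,0)Q 2/2 ✓
(5,2)Q 2/3 ✓
(5,3)Q 2/3 ✓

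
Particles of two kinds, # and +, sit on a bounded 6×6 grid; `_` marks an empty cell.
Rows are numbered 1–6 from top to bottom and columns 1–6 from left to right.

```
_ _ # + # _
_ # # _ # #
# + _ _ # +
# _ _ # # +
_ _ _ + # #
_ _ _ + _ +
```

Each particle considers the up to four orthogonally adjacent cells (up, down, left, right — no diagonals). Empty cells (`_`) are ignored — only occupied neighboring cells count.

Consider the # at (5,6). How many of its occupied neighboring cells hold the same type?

1

Occupied neighbors of (5,6): (4,6)=+, (6,6)=+, (5,5)=#.
Same type (#): 1 of 3.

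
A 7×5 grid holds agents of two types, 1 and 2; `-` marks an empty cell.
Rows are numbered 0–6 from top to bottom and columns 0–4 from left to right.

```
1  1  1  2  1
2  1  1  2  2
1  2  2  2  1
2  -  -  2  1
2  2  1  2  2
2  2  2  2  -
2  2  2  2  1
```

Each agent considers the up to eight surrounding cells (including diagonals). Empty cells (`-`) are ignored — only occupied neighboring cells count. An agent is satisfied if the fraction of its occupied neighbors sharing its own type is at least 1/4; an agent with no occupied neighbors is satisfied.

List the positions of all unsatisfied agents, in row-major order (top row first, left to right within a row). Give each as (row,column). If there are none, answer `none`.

(0,4), (1,0), (2,4), (3,4), (4,2), (6,4)

(0,0)1 2/3 ✓
(0,1)1 4/5 ✓
(0,2)1 3/5 ✓
(0,3)2 2/5 ✓
(0,4)1 0/3 ✗
(1,0)2 1/5 ✗
(1,1)1 5/8 ✓
(1,2)1 3/8 ✓
(1,3)2 4/8 ✓
(1,4)2 3/5 ✓
(2,0)1 1/4 ✓
(2,1)2 3/6 ✓
(2,2)2 4/6 ✓
(2,3)2 4/7 ✓
(2,4)1 1/5 ✗
(3,0)2 3/4 ✓
(3,3)2 4/7 ✓
(3,4)1 1/5 ✗
(4,0)2 4/4 ✓
(4,1)2 5/6 ✓
(4,2)1 0/6 ✗
(4,3)2 4/6 ✓
(4,4)2 3/4 ✓
(5,0)2 5/5 ✓
(5,1)2 7/8 ✓
(5,2)2 7/8 ✓
(5,3)2 5/7 ✓
(6,0)2 3/3 ✓
(6,1)2 5/5 ✓
(6,2)2 5/5 ✓
(6,3)2 3/4 ✓
(6,4)1 0/2 ✗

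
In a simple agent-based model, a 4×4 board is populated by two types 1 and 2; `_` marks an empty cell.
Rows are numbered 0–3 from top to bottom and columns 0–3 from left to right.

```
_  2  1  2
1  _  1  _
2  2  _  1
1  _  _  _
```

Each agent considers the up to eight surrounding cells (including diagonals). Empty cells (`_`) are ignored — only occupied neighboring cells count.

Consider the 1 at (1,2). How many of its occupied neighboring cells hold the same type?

Occupied neighbors of (1,2): (0,1)=2, (0,2)=1, (0,3)=2, (2,1)=2, (2,3)=1.
Same type (1): 2 of 5.

2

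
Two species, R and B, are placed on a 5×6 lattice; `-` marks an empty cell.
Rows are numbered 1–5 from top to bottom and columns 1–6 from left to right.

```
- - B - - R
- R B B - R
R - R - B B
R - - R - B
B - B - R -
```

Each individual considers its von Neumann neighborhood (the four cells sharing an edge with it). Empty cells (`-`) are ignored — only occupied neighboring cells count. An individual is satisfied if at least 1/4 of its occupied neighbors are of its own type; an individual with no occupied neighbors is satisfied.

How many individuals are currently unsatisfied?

(1,3)B 1/1 ok
(1,6)R 1/1 ok
(2,2)R 0/1 unhappy
(2,3)B 2/4 ok
(2,4)B 1/1 ok
(2,6)R 1/2 ok
(3,1)R 1/1 ok
(3,3)R 0/1 unhappy
(3,5)B 1/1 ok
(3,6)B 2/3 ok
(4,1)R 1/2 ok
(4,4)R 0/0 ok
(4,6)B 1/1 ok
(5,1)B 0/1 unhappy
(5,3)B 0/0 ok
(5,5)R 0/0 ok
Unsatisfied: (2,2), (3,3), (5,1) — 3 in total.

3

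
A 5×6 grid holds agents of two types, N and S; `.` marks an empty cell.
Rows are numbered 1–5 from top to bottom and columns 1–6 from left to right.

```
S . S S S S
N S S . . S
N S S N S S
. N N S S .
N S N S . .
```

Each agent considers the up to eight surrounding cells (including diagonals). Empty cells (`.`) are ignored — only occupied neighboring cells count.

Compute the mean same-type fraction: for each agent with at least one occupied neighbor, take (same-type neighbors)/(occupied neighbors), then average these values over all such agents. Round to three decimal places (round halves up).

0.630

Row 1: (1,1)S 1/2 · (1,3)S 3/3 · (1,4)S 3/3 · (1,5)S 3/3 · (1,6)S 2/2
Row 2: (2,1)N 1/4 · (2,2)S 5/7 · (2,3)S 5/6 · (2,6)S 4/4
Row 3: (3,1)N 2/4 · (3,2)S 3/7 · (3,3)S 4/7 · (3,4)N 1/6 · (3,5)S 4/5 · (3,6)S 3/3
Row 4: (4,2)N 4/7 · (4,3)N 3/8 · (4,4)S 4/7 · (4,5)S 4/5
Row 5: (5,1)N 1/2 · (5,2)S 0/4 · (5,3)N 2/5 · (5,4)S 2/4
Sum over 23 agents: 1/2 + 3/3 + 3/3 + 3/3 + 2/2 + 1/4 + 5/7 + 5/6 + 4/4 + 2/4 + 3/7 + 4/7 + 1/6 + 4/5 + 3/3 + 4/7 + 3/8 + 4/7 + 4/5 + 1/2 + 0/4 + 2/5 + 2/4 = 811/56; mean = 811/56 ÷ 23 = 811/1288 = 0.629658… → 0.630.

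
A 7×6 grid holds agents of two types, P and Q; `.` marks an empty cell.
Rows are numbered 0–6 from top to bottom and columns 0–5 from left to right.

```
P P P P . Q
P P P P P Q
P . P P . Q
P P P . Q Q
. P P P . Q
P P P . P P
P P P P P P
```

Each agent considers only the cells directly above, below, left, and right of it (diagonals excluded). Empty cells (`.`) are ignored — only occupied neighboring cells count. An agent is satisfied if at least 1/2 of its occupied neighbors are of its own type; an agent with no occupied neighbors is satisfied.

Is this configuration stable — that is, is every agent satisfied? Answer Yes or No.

Yes

(0,0)P 2/2 satisfied
(0,1)P 3/3 satisfied
(0,2)P 3/3 satisfied
(0,3)P 2/2 satisfied
(0,5)Q 1/1 satisfied
(1,0)P 3/3 satisfied
(1,1)P 3/3 satisfied
(1,2)P 4/4 satisfied
(1,3)P 4/4 satisfied
(1,4)P 1/2 satisfied
(1,5)Q 2/3 satisfied
(2,0)P 2/2 satisfied
(2,2)P 3/3 satisfied
(2,3)P 2/2 satisfied
(2,5)Q 2/2 satisfied
(3,0)P 2/2 satisfied
(3,1)P 3/3 satisfied
(3,2)P 3/3 satisfied
(3,4)Q 1/1 satisfied
(3,5)Q 3/3 satisfied
(4,1)P 3/3 satisfied
(4,2)P 4/4 satisfied
(4,3)P 1/1 satisfied
(4,5)Q 1/2 satisfied
(5,0)P 2/2 satisfied
(5,1)P 4/4 satisfied
(5,2)P 3/3 satisfied
(5,4)P 2/2 satisfied
(5,5)P 2/3 satisfied
(6,0)P 2/2 satisfied
(6,1)P 3/3 satisfied
(6,2)P 3/3 satisfied
(6,3)P 2/2 satisfied
(6,4)P 3/3 satisfied
(6,5)P 2/2 satisfied
All meet the threshold, so the configuration is stable.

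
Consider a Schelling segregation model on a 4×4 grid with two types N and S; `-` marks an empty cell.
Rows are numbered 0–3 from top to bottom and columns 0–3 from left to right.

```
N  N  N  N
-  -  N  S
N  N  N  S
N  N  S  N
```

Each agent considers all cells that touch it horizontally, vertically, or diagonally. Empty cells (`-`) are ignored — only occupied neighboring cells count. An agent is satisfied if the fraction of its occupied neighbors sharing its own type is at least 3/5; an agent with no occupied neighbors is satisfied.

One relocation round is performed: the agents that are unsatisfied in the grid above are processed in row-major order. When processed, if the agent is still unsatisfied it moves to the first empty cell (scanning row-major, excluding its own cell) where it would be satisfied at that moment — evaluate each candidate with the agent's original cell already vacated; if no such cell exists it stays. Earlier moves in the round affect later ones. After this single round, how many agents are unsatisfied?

Initially unsatisfied (in order): (1,3), (2,2), (2,3), (3,2), (3,3).
  (1,3): no empty cell satisfies it; stays.
  (2,2) → (1,0).
  (2,3): no empty cell satisfies it; stays.
  (3,2): no empty cell satisfies it; stays.
  (3,3) → (1,1).
Resulting grid:
N N N N
N N N S
N N - S
N N S -
Unsatisfied now: (1,3), (3,2).

2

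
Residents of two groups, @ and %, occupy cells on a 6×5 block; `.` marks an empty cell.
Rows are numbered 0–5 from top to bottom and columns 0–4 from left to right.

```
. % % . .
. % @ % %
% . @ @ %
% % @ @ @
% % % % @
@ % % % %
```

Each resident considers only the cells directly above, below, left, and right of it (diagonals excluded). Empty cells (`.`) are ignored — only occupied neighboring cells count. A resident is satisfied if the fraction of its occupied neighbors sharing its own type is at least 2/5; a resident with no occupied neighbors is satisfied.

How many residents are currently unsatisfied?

(0,1)% 2/2 ok
(0,2)% 1/2 ok
(1,1)% 1/2 ok
(1,2)@ 1/4 unhappy
(1,3)% 1/3 unhappy
(1,4)% 2/2 ok
(2,0)% 1/1 ok
(2,2)@ 3/3 ok
(2,3)@ 2/4 ok
(2,4)% 1/3 unhappy
(3,0)% 3/3 ok
(3,1)% 2/3 ok
(3,2)@ 2/4 ok
(3,3)@ 3/4 ok
(3,4)@ 2/3 ok
(4,0)% 2/3 ok
(4,1)% 4/4 ok
(4,2)% 3/4 ok
(4,3)% 2/4 ok
(4,4)@ 1/3 unhappy
(5,0)@ 0/2 unhappy
(5,1)% 2/3 ok
(5,2)% 3/3 ok
(5,3)% 3/3 ok
(5,4)% 1/2 ok
Unsatisfied: (1,2), (1,3), (2,4), (4,4), (5,0) — 5 in total.

5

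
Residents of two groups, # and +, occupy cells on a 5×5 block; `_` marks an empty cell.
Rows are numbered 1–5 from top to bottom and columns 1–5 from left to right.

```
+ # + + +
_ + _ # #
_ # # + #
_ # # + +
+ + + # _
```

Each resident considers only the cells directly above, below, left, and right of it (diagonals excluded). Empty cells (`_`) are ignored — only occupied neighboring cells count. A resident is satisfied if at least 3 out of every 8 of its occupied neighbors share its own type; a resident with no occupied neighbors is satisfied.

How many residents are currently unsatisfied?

8

(1,1)+ 0/1 not
(1,2)# 0/3 not
(1,3)+ 1/2 satisfied
(1,4)+ 2/3 satisfied
(1,5)+ 1/2 satisfied
(2,2)+ 0/2 not
(2,4)# 1/3 not
(2,5)# 2/3 satisfied
(3,2)# 2/3 satisfied
(3,3)# 2/3 satisfied
(3,4)+ 1/4 not
(3,5)# 1/3 not
(4,2)# 2/3 satisfied
(4,3)# 2/4 satisfied
(4,4)+ 2/4 satisfied
(4,5)+ 1/2 satisfied
(5,1)+ 1/1 satisfied
(5,2)+ 2/3 satisfied
(5,3)+ 1/3 not
(5,4)# 0/2 not
Unsatisfied: (1,1), (1,2), (2,2), (2,4), (3,4), (3,5), (5,3), (5,4) — 8 in total.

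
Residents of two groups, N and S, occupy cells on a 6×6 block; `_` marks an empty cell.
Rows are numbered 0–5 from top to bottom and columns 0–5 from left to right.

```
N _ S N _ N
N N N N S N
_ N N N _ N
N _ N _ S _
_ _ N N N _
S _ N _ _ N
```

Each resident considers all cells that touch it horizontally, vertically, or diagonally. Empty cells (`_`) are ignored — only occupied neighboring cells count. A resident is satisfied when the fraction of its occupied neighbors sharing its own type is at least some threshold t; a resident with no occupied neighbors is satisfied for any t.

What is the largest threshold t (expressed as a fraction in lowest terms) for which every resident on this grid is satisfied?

0/1

Row 0: (0,0)N 2/2 · (0,2)S 0/4 · (0,3)N 2/4 · (0,5)N 1/2
Row 1: (1,0)N 3/3 · (1,1)N 5/6 · (1,2)N 6/7 · (1,3)N 4/6 · (1,4)S 0/6 · (1,5)N 2/3
Row 2: (2,1)N 6/6 · (2,2)N 6/6 · (2,3)N 4/6 · (2,5)N 1/3
Row 3: (3,0)N 1/1 · (3,2)N 5/5 · (3,4)S 0/4
Row 4: (4,2)N 3/3 · (4,3)N 4/5 · (4,4)N 2/3
Row 5: (5,0)S — no occupied neighbors · (5,2)N 2/2 · (5,5)N 1/1
The smallest same-type fraction is 0/4 at (0,2), which reduces to 0/1. Any threshold above that leaves this resident unsatisfied.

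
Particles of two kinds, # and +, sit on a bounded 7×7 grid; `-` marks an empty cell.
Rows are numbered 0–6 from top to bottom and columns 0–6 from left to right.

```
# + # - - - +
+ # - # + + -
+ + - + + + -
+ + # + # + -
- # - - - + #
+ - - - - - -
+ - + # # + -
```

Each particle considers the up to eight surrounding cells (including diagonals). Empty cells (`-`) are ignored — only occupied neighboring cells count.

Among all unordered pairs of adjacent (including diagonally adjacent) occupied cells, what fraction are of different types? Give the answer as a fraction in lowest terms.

27/56

Scan each occupied cell's neighbors to the right and below (and the two forward diagonals) so each pair is counted once.
From row 0: 4 unlike of 9 pairs (running 4/9).
From row 1: 6 unlike of 14 pairs (running 10/23).
From row 2: 5 unlike of 16 pairs (running 15/39).
From row 3: 8 unlike of 11 pairs (running 23/50).
From row 4: 2 unlike of 2 pairs (running 25/52).
From row 5: 0 unlike of 1 pairs (running 25/53).
From row 6: 2 unlike of 3 pairs (running 27/56).
Total adjacent occupied pairs: 56; unlike-type pairs: 27.
27/56 is already in lowest terms.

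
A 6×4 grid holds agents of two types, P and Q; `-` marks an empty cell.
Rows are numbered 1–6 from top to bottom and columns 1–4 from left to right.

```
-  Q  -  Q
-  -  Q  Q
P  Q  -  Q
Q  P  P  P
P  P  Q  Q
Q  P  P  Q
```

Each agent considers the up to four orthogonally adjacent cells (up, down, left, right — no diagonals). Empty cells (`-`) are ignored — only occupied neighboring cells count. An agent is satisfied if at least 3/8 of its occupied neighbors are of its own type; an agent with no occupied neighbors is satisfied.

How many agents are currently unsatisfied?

8

Row 1: (1,2)Q 0/0 ok · (1,4)Q 1/1 ok
Row 2: (2,3)Q 1/1 ok · (2,4)Q 3/3 ok
Row 3: (3,1)P 0/2 unhappy · (3,2)Q 0/2 unhappy · (3,4)Q 1/2 ok
Row 4: (4,1)Q 0/3 unhappy · (4,2)P 2/4 ok · (4,3)P 2/3 ok · (4,4)P 1/3 unhappy
Row 5: (5,1)P 1/3 unhappy · (5,2)P 3/4 ok · (5,3)Q 1/4 unhappy · (5,4)Q 2/3 ok
Row 6: (6,1)Q 0/2 unhappy · (6,2)P 2/3 ok · (6,3)P 1/3 unhappy · (6,4)Q 1/2 ok
Unsatisfied: (3,1), (3,2), (4,1), (4,4), (5,1), (5,3), (6,1), (6,3) — 8 in total.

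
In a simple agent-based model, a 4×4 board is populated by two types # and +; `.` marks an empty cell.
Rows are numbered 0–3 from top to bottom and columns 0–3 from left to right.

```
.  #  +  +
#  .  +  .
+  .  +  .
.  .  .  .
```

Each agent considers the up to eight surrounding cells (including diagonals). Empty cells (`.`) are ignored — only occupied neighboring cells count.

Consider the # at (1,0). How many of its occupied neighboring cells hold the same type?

Occupied neighbors of (1,0): (0,1)=#, (2,0)=+.
Same type (#): 1 of 2.

1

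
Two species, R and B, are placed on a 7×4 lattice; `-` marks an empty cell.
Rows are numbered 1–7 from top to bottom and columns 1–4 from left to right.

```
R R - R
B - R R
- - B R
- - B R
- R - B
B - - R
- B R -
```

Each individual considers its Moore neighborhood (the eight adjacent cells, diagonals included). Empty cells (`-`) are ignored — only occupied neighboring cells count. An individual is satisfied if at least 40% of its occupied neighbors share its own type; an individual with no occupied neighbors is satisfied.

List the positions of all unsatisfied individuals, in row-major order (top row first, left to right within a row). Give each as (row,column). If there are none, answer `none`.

(1,1)R 1/2 ok
(1,2)R 2/3 ok
(1,4)R 2/2 ok
(2,1)B 0/2 unhappy
(2,3)R 4/5 ok
(2,4)R 3/4 ok
(3,3)B 1/5 unhappy
(3,4)R 3/5 ok
(4,3)B 2/5 ok
(4,4)R 1/4 unhappy
(5,2)R 0/2 unhappy
(5,4)B 1/3 unhappy
(6,1)B 1/2 ok
(6,4)R 1/2 ok
(7,2)B 1/2 ok
(7,3)R 1/2 ok

(2,1), (3,3), (4,4), (5,2), (5,4)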